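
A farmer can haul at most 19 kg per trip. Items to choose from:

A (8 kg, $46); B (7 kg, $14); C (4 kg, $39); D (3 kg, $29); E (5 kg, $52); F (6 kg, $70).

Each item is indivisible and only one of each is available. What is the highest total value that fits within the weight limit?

Check high-value combinations within 19 kg:
- C+D+E+F: weight 4+3+5+6=18, value 39+29+52+70=190
- A+E+F: weight 8+5+6=19, value 46+52+70=168
- C+E+F: weight 4+5+6=15, value 39+52+70=161
Best: $190.

$190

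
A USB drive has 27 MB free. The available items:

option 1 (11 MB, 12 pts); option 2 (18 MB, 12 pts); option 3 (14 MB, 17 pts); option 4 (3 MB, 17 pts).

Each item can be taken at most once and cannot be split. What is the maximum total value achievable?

34 pts

Check high-value combinations within 27 MB:
- option 3+option 4: size 14+3=17, value 17+17=34
- option 1+option 4: size 11+3=14, value 12+17=29
- option 2+option 4: size 18+3=21, value 12+17=29
- option 1+option 3: size 11+14=25, value 12+17=29
Best: 34 pts.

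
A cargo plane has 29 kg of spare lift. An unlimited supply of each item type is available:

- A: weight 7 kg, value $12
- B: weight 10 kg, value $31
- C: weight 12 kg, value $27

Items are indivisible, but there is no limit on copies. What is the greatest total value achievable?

$74

Best value-per-unit is B at 31/10; filling with it alone gives 2×31 = 62.
Optimal mix: 1×A + 2×B → weight 27, value 74.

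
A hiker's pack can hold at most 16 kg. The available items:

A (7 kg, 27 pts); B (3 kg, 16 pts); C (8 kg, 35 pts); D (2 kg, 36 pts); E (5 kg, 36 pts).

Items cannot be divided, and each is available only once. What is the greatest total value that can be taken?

Check high-value combinations within 16 kg:
- C+D+E: weight 8+2+5=15, value 35+36+36=107
- A+D+E: weight 7+2+5=14, value 27+36+36=99
- B+D+E: weight 3+2+5=10, value 16+36+36=88
- B+C+D: weight 3+8+2=13, value 16+35+36=87
- B+C+E: weight 3+8+5=16, value 16+35+36=87
Best: 107 pts.

107 pts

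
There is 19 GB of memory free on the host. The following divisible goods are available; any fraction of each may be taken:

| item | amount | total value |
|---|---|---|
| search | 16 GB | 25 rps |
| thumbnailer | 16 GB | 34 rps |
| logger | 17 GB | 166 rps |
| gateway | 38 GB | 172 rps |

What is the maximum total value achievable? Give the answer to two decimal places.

Take in order of value per unit:
- logger (166/17 per unit): all 17 → value 166, running total 166.00
- gateway (172/38 per unit): 2 of 38 → value 2×172/38 = 9.0526, running total 175.05
Total 175.05.

175.05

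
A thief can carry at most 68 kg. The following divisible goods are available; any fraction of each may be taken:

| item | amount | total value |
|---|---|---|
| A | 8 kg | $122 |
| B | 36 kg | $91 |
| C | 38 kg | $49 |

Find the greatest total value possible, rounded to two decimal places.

243.95

Take in order of value per unit:
- A (122/8 per unit): all 8 → value 122, running total 122.00
- B (91/36 per unit): all 36 → value 91, running total 213.00
- C (49/38 per unit): 24 of 38 → value 24×49/38 = 30.9474, running total 243.95
Total 243.95.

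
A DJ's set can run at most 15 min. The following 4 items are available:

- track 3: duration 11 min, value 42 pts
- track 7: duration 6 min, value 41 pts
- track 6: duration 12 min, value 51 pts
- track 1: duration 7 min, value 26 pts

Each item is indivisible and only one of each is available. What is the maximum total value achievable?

Check high-value combinations within 15 min:
- track 7+track 1: duration 6+7=13, value 41+26=67
- track 6: duration 12, value 51
- track 3: duration 11, value 42
Best: 67 pts.

67 pts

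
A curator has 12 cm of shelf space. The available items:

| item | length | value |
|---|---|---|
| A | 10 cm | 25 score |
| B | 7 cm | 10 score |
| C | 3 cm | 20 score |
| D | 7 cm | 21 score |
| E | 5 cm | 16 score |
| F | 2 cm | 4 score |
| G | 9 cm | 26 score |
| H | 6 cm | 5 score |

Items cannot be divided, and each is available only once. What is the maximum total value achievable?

Check high-value combinations within 12 cm:
- C+G: length 3+9=12, value 20+26=46
- C+D+F: length 3+7+2=12, value 20+21+4=45
- C+D: length 3+7=10, value 20+21=41
- C+E+F: length 3+5+2=10, value 20+16+4=40
Best: 46 score.

46 score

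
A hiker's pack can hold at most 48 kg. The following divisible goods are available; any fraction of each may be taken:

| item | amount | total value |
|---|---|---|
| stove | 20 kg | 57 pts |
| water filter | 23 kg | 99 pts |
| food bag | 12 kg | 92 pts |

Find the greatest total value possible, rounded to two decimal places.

228.05

Take in order of value per unit:
- food bag (92/12 per unit): all 12 → value 92, running total 92.00
- water filter (99/23 per unit): all 23 → value 99, running total 191.00
- stove (57/20 per unit): 13 of 20 → value 13×57/20 = 37.0500, running total 228.05
Total 228.05.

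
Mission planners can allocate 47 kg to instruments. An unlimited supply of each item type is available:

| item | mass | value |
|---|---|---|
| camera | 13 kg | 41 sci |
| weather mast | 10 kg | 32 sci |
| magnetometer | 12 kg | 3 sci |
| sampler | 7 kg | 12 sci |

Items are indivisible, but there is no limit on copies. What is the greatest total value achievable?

Best value-per-unit is weather mast at 32/10; filling with it alone gives 4×32 = 128.
Optimal mix: 2×camera + 2×weather mast → mass 46, value 146.

146 sci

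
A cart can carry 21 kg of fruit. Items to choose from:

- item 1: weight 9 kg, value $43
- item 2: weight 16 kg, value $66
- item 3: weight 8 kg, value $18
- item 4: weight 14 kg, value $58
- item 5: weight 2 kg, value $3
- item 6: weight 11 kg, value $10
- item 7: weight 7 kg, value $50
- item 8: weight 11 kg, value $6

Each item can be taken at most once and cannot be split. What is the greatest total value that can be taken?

This is a 0/1 knapsack; check combinations near the capacity.
- item 4+item 7: weight 14+7=21, value 58+50=108
- item 1+item 5+item 7: weight 9+2+7=18, value 43+3+50=96
- item 1+item 7: weight 9+7=16, value 43+50=93
- item 3+item 5+item 7: weight 8+2+7=17, value 18+3+50=71
Best: $108.

$108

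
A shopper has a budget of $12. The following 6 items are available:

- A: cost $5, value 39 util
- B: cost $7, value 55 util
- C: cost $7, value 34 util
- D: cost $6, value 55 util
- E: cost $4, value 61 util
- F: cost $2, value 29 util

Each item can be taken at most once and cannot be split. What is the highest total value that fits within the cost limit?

145 util

Check high-value combinations within $12:
- D+E+F: cost 6+4+2=12, value 55+61+29=145
- A+E+F: cost 5+4+2=11, value 39+61+29=129
- D+E: cost 6+4=10, value 55+61=116
- B+E: cost 7+4=11, value 55+61=116
- A+E: cost 5+4=9, value 39+61=100
Best: 145 util.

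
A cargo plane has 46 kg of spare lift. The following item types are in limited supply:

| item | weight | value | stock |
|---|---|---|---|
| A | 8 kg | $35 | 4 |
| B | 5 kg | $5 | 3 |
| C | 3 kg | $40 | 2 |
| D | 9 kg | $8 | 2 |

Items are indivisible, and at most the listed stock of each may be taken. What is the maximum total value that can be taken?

Top feasible selections:
- 4×A + 1×B + 2×C: weight 43, value 225
- 4×A + 2×C: weight 38, value 220
- 3×A + 3×B + 2×C: weight 45, value 200
- 3×A + 1×B + 2×C + 1×D: weight 44, value 198
Best: $225.

$225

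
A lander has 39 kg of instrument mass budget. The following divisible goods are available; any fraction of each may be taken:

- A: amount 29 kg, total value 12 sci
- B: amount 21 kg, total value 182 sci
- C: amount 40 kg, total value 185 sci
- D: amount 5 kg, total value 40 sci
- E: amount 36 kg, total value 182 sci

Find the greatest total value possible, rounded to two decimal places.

287.72

Take in order of value per unit:
- B (182/21 per unit): all 21 → value 182, running total 182.00
- D (40/5 per unit): all 5 → value 40, running total 222.00
- E (182/36 per unit): 13 of 36 → value 13×182/36 = 65.7222, running total 287.72
Total 287.72.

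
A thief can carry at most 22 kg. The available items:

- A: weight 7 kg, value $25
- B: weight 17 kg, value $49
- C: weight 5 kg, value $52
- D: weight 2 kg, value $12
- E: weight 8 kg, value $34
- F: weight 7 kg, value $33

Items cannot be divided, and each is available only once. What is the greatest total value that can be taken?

Check high-value combinations within 22 kg:
- C+D+E+F: weight 5+2+8+7=22, value 52+12+34+33=131
- A+C+D+E: weight 7+5+2+8=22, value 25+52+12+34=123
- A+C+D+F: weight 7+5+2+7=21, value 25+52+12+33=122
- C+E+F: weight 5+8+7=20, value 52+34+33=119
Best: $131.

$131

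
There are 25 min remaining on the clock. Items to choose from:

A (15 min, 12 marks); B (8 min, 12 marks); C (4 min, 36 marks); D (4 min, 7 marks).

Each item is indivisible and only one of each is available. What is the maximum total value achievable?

55 marks

This is a 0/1 knapsack; check combinations near the capacity.
- B+C+D: time 8+4+4=16, value 12+36+7=55
- A+C+D: time 15+4+4=23, value 12+36+7=55
- B+C: time 8+4=12, value 12+36=48
- A+C: time 15+4=19, value 12+36=48
Best: 55 marks.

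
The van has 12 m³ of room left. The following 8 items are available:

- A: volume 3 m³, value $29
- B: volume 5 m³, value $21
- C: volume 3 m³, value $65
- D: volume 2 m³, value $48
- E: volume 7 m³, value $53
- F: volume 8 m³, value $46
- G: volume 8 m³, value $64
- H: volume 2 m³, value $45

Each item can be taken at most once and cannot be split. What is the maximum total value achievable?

$187

Check high-value combinations within 12 m³:
- A+C+D+H: volume 3+3+2+2=10, value 29+65+48+45=187
- B+C+D+H: volume 5+3+2+2=12, value 21+65+48+45=179
- C+D+E: volume 3+2+7=12, value 65+48+53=166
- C+E+H: volume 3+7+2=12, value 65+53+45=163
- C+D+H: volume 3+2+2=7, value 65+48+45=158
Best: $187.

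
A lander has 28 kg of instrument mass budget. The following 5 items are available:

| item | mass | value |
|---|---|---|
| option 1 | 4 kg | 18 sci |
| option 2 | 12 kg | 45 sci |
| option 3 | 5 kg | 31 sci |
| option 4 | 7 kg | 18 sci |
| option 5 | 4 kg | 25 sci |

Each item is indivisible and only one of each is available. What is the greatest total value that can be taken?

119 sci

Check high-value combinations within 28 kg:
- option 1+option 2+option 3+option 5: mass 4+12+5+4=25, value 18+45+31+25=119
- option 2+option 3+option 4+option 5: mass 12+5+7+4=28, value 45+31+18+25=119
- option 1+option 2+option 3+option 4: mass 4+12+5+7=28, value 18+45+31+18=112
- option 1+option 2+option 4+option 5: mass 4+12+7+4=27, value 18+45+18+25=106
- option 2+option 3+option 5: mass 12+5+4=21, value 45+31+25=101
Best: 119 sci.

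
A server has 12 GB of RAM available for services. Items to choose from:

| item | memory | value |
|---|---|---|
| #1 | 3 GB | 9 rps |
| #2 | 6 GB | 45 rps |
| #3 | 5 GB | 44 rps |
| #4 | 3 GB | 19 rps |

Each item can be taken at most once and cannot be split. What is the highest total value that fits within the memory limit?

89 rps

Check high-value combinations within 12 GB:
- #2+#3: memory 6+5=11, value 45+44=89
- #1+#2+#4: memory 3+6+3=12, value 9+45+19=73
- #1+#3+#4: memory 3+5+3=11, value 9+44+19=72
- #2+#4: memory 6+3=9, value 45+19=64
Best: 89 rps.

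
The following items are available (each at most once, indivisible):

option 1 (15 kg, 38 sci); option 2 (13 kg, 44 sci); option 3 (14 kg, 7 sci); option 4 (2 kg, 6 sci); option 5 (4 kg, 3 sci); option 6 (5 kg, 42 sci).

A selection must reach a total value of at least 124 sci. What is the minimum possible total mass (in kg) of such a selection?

33

Subsets with value ≥ 124, sorted by total mass:
- option 1+option 2+option 6: mass 33, value 124
- option 1+option 2+option 4+option 6: mass 35, value 130
Minimum mass: 33 kg.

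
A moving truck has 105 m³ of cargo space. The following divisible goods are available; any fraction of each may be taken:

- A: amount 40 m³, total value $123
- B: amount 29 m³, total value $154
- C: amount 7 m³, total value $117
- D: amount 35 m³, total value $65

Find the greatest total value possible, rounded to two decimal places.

447.86

Take in order of value per unit:
- C (117/7 per unit): all 7 → value 117, running total 117.00
- B (154/29 per unit): all 29 → value 154, running total 271.00
- A (123/40 per unit): all 40 → value 123, running total 394.00
- D (65/35 per unit): 29 of 35 → value 29×65/35 = 53.8571, running total 447.86
Total 447.86.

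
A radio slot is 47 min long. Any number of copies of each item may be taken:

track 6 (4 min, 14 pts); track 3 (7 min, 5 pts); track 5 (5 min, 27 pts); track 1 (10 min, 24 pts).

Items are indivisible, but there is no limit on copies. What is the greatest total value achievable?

Best value-per-unit is track 5 at 27/5, and filling with it alone uses duration 9×5=45. No mix of the others beats 9×27 = 243.

243 pts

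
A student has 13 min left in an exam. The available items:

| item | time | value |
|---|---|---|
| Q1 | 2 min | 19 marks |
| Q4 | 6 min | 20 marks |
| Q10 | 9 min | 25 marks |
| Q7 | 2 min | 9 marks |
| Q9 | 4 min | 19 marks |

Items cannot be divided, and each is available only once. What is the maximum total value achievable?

58 marks

Check high-value combinations within 13 min:
- Q1+Q4+Q9: time 2+6+4=12, value 19+20+19=58
- Q1+Q10+Q7: time 2+9+2=13, value 19+25+9=53
- Q1+Q4+Q7: time 2+6+2=10, value 19+20+9=48
- Q4+Q7+Q9: time 6+2+4=12, value 20+9+19=48
- Q1+Q7+Q9: time 2+2+4=8, value 19+9+19=47
Best: 58 marks.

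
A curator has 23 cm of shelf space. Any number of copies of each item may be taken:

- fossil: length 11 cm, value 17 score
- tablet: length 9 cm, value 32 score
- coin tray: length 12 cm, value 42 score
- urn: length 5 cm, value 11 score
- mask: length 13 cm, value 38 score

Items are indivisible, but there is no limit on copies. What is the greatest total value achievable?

75 score

Best value-per-unit is tablet at 32/9; filling with it alone gives 2×32 = 64.
Optimal mix: 2×tablet + 1×urn → length 23, value 75.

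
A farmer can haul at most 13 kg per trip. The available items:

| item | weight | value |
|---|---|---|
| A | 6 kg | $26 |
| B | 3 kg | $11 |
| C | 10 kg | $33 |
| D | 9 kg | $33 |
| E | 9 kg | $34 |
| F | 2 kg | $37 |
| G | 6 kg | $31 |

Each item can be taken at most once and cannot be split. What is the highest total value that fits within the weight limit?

This is a 0/1 knapsack; check combinations near the capacity.
- B+F+G: weight 3+2+6=11, value 11+37+31=79
- A+B+F: weight 6+3+2=11, value 26+11+37=74
- E+F: weight 9+2=11, value 34+37=71
- D+F: weight 9+2=11, value 33+37=70
Best: $79.

$79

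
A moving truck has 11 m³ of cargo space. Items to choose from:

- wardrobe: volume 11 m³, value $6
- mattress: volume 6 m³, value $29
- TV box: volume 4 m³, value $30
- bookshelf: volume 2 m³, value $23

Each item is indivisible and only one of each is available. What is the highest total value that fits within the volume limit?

This is a 0/1 knapsack; check combinations near the capacity.
- mattress+TV box: volume 6+4=10, value 29+30=59
- TV box+bookshelf: volume 4+2=6, value 30+23=53
- mattress+bookshelf: volume 6+2=8, value 29+23=52
- TV box: volume 4, value 30
- mattress: volume 6, value 29
Best: $59.

$59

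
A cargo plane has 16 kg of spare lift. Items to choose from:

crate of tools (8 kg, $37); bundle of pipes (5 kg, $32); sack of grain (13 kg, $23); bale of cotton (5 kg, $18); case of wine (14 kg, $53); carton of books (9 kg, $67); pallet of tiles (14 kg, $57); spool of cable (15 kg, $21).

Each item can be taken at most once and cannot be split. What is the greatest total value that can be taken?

$99

Check high-value combinations within 16 kg:
- bundle of pipes+carton of books: weight 5+9=14, value 32+67=99
- bale of cotton+carton of books: weight 5+9=14, value 18+67=85
- crate of tools+bundle of pipes: weight 8+5=13, value 37+32=69
Best: $99.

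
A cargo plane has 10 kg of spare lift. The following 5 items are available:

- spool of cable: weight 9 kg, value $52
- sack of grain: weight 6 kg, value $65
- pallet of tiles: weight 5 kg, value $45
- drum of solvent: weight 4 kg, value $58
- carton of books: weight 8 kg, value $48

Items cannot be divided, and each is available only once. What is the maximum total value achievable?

Check high-value combinations within 10 kg:
- sack of grain+drum of solvent: weight 6+4=10, value 65+58=123
- pallet of tiles+drum of solvent: weight 5+4=9, value 45+58=103
- sack of grain: weight 6, value 65
- drum of solvent: weight 4, value 58
Best: $123.

$123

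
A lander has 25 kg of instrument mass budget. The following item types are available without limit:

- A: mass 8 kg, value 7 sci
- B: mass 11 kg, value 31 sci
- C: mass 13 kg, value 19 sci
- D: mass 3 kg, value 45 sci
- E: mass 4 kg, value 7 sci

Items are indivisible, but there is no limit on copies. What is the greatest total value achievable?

360 sci

Best value-per-unit is D at 45/3, and filling with it alone uses mass 8×3=24. No mix of the others beats 8×45 = 360.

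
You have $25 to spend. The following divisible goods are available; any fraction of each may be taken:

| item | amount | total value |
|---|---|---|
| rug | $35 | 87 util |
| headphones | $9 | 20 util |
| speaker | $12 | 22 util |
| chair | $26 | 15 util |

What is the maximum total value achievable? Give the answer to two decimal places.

62.14

Take in order of value per unit:
- rug (87/35 per unit): 25 of 35 → value 25×87/35 = 62.1429, running total 62.14
Total 62.14.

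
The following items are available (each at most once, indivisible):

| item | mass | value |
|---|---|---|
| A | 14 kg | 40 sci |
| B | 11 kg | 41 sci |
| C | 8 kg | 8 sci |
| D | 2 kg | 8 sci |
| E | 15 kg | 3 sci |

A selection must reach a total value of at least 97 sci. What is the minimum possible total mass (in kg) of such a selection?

35

Subsets with value ≥ 97, sorted by total mass:
- A+B+C+D: mass 35, value 97
- A+B+C+D+E: mass 50, value 100
Minimum mass: 35 kg.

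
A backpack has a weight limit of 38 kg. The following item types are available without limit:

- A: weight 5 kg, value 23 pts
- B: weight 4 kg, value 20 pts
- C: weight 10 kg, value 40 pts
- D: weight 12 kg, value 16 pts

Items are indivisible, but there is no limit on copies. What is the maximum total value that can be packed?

186 pts

Best value-per-unit is B at 20/4; filling with it alone gives 9×20 = 180.
Optimal mix: 2×A + 7×B → weight 38, value 186.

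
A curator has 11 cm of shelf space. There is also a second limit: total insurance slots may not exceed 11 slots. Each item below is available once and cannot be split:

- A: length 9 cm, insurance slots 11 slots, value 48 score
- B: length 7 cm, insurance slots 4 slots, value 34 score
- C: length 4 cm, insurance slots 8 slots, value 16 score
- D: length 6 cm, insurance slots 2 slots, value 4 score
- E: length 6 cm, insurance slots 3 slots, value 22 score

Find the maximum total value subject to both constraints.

Feasible sets respecting both limits:
- A: length 9, insurance slots 11, value 48
- C+E: length 10, insurance slots 11, value 38
- B: length 7, insurance slots 4, value 34
Best: 48 score.

48 score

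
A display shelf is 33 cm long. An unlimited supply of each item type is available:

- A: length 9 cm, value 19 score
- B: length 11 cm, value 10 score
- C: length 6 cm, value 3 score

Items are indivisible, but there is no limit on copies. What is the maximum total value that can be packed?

60 score

Best value-per-unit is A at 19/9; filling with it alone gives 3×19 = 57.
Optimal mix: 3×A + 1×C → length 33, value 60.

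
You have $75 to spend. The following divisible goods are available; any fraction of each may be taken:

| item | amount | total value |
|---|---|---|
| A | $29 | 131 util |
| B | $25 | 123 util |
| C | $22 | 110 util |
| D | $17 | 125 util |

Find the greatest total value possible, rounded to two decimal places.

Take in order of value per unit:
- D (125/17 per unit): all 17 → value 125, running total 125.00
- C (110/22 per unit): all 22 → value 110, running total 235.00
- B (123/25 per unit): all 25 → value 123, running total 358.00
- A (131/29 per unit): 11 of 29 → value 11×131/29 = 49.6897, running total 407.69
Total 407.69.

407.69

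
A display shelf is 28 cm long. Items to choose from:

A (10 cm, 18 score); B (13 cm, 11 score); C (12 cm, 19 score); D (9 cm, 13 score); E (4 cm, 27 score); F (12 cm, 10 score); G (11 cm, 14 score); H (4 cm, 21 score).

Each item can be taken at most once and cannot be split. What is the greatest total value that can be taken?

Check high-value combinations within 28 cm:
- A+D+E+H: length 10+9+4+4=27, value 18+13+27+21=79
- D+E+G+H: length 9+4+11+4=28, value 13+27+14+21=75
- C+E+H: length 12+4+4=20, value 19+27+21=67
- A+E+H: length 10+4+4=18, value 18+27+21=66
Best: 79 score.

79 score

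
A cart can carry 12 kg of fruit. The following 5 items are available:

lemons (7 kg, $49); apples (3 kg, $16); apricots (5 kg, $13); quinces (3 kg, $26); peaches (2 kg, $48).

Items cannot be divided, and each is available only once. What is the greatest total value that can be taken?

This is a 0/1 knapsack; check combinations near the capacity.
- lemons+quinces+peaches: weight 7+3+2=12, value 49+26+48=123
- lemons+apples+peaches: weight 7+3+2=12, value 49+16+48=113
- lemons+peaches: weight 7+2=9, value 49+48=97
- apples+quinces+peaches: weight 3+3+2=8, value 16+26+48=90
- apricots+quinces+peaches: weight 5+3+2=10, value 13+26+48=87
Best: $123.

$123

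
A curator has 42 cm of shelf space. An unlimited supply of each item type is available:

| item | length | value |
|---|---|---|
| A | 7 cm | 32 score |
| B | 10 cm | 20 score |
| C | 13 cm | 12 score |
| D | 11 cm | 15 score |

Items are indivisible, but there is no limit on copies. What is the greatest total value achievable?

192 score

Best value-per-unit is A at 32/7, and filling with it alone uses length 6×7=42. No mix of the others beats 6×32 = 192.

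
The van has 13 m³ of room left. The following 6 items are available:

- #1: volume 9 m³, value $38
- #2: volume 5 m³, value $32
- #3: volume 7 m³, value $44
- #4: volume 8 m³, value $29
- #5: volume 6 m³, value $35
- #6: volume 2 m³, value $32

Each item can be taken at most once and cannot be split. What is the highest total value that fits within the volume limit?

$99

Check high-value combinations within 13 m³:
- #2+#5+#6: volume 5+6+2=13, value 32+35+32=99
- #3+#5: volume 7+6=13, value 44+35=79
- #3+#6: volume 7+2=9, value 44+32=76
Best: $99.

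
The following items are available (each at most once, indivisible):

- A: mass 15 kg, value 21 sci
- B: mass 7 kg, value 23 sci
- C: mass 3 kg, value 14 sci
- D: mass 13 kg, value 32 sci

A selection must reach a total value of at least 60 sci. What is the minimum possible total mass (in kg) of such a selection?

Subsets with value ≥ 60, sorted by total mass:
- B+C+D: mass 23, value 69
- A+C+D: mass 31, value 67
Minimum mass: 23 kg.

23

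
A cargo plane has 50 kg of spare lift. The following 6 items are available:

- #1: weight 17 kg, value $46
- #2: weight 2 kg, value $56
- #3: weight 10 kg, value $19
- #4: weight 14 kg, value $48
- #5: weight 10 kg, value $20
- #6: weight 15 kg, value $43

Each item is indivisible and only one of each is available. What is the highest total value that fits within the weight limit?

This is a 0/1 knapsack; check combinations near the capacity.
- #1+#2+#4+#6: weight 17+2+14+15=48, value 46+56+48+43=193
- #1+#2+#4+#5: weight 17+2+14+10=43, value 46+56+48+20=170
- #1+#2+#3+#4: weight 17+2+10+14=43, value 46+56+19+48=169
- #2+#4+#5+#6: weight 2+14+10+15=41, value 56+48+20+43=167
Best: $193.

$193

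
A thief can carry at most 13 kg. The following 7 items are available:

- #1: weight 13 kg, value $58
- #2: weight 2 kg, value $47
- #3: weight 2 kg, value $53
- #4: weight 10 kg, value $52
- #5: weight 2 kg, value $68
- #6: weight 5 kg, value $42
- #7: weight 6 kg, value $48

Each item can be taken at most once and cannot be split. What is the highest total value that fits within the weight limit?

$216

Check high-value combinations within 13 kg:
- #2+#3+#5+#7: weight 2+2+2+6=12, value 47+53+68+48=216
- #2+#3+#5+#6: weight 2+2+2+5=11, value 47+53+68+42=210
- #3+#5+#7: weight 2+2+6=10, value 53+68+48=169
Best: $216.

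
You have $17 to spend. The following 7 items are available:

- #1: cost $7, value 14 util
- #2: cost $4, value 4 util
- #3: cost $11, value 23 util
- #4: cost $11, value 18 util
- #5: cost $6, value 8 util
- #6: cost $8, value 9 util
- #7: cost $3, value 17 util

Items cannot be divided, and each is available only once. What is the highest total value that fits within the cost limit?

40 util

Check high-value combinations within $17:
- #3+#7: cost 11+3=14, value 23+17=40
- #1+#5+#7: cost 7+6+3=16, value 14+8+17=39
- #1+#2+#7: cost 7+4+3=14, value 14+4+17=35
- #4+#7: cost 11+3=14, value 18+17=35
Best: 40 util.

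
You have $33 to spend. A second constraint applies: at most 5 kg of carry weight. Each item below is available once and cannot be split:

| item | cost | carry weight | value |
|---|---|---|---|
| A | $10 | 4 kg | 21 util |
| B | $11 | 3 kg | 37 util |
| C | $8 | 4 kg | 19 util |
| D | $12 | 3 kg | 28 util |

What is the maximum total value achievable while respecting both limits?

37 util

Feasible sets respecting both limits:
- B: cost 11, carry weight 3, value 37
- D: cost 12, carry weight 3, value 28
- A: cost 10, carry weight 4, value 21
Best: 37 util.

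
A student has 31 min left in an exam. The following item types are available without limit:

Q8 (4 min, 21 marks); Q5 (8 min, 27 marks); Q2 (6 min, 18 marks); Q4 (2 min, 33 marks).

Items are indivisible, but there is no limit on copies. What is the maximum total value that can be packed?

Best value-per-unit is Q4 at 33/2, and filling with it alone uses time 15×2=30. No mix of the others beats 15×33 = 495.

495 marks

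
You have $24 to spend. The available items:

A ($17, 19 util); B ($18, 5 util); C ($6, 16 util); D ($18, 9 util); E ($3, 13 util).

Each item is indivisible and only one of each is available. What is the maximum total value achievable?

Check high-value combinations within $24:
- A+C: cost 17+6=23, value 19+16=35
- A+E: cost 17+3=20, value 19+13=32
- C+E: cost 6+3=9, value 16+13=29
- C+D: cost 6+18=24, value 16+9=25
Best: 35 util.

35 util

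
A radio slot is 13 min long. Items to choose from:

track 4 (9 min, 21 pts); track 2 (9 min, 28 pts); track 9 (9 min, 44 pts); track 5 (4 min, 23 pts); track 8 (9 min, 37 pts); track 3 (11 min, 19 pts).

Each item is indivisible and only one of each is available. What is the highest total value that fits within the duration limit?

67 pts

This is a 0/1 knapsack; check combinations near the capacity.
- track 9+track 5: duration 9+4=13, value 44+23=67
- track 5+track 8: duration 4+9=13, value 23+37=60
- track 2+track 5: duration 9+4=13, value 28+23=51
- track 9: duration 9, value 44
Best: 67 pts.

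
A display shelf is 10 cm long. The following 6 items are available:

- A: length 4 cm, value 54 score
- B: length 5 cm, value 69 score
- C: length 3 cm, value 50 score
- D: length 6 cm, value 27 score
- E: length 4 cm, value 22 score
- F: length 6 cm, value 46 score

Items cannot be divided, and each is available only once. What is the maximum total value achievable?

123 score

Check high-value combinations within 10 cm:
- A+B: length 4+5=9, value 54+69=123
- B+C: length 5+3=8, value 69+50=119
- A+C: length 4+3=7, value 54+50=104
- A+F: length 4+6=10, value 54+46=100
- C+F: length 3+6=9, value 50+46=96
Best: 123 score.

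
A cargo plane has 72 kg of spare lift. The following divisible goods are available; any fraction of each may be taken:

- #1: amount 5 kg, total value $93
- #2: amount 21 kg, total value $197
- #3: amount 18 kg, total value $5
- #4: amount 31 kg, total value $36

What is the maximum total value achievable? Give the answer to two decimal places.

Take in order of value per unit:
- #1 (93/5 per unit): all 5 → value 93, running total 93.00
- #2 (197/21 per unit): all 21 → value 197, running total 290.00
- #4 (36/31 per unit): all 31 → value 36, running total 326.00
- #3 (5/18 per unit): 15 of 18 → value 15×5/18 = 4.1667, running total 330.17
Total 330.17.

330.17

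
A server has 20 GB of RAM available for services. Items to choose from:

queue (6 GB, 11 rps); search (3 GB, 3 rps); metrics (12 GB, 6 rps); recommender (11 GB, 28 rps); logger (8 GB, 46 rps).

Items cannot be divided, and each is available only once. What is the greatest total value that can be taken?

74 rps

Check high-value combinations within 20 GB:
- recommender+logger: memory 11+8=19, value 28+46=74
- queue+search+logger: memory 6+3+8=17, value 11+3+46=60
- queue+logger: memory 6+8=14, value 11+46=57
- metrics+logger: memory 12+8=20, value 6+46=52
Best: 74 rps.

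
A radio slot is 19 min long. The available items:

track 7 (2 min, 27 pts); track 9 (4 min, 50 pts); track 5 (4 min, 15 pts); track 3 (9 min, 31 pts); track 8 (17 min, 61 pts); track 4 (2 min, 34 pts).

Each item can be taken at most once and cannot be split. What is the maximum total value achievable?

142 pts

This is a 0/1 knapsack; check combinations near the capacity.
- track 7+track 9+track 3+track 4: duration 2+4+9+2=17, value 27+50+31+34=142
- track 9+track 5+track 3+track 4: duration 4+4+9+2=19, value 50+15+31+34=130
- track 7+track 9+track 5+track 4: duration 2+4+4+2=12, value 27+50+15+34=126
- track 7+track 9+track 5+track 3: duration 2+4+4+9=19, value 27+50+15+31=123
Best: 142 pts.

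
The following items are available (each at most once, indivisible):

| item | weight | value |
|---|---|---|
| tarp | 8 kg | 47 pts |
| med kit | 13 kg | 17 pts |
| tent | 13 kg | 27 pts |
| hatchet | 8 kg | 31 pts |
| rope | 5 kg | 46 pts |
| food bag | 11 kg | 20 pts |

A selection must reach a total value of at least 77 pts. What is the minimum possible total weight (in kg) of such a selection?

13

Subsets with value ≥ 77, sorted by total weight:
- tarp+rope: weight 13, value 93
- hatchet+rope: weight 13, value 77
- tarp+hatchet: weight 16, value 78
Minimum weight: 13 kg.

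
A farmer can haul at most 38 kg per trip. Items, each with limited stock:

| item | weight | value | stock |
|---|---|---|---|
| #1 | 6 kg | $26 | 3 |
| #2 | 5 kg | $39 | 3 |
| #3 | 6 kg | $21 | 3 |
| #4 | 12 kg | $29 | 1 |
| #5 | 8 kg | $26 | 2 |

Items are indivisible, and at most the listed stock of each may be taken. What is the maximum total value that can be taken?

Best selections within weight 38 and stock limits:
- 3×#1 + 3×#2: weight 33, value 195
- 2×#1 + 3×#2 + 1×#5: weight 35, value 195
Best: $195.

$195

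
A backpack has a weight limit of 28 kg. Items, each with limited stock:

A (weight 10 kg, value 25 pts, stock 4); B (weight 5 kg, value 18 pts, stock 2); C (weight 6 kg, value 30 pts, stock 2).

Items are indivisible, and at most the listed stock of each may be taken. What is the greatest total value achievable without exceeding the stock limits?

103 pts

Top feasible selections:
- 1×A + 1×B + 2×C: weight 27, value 103
- 2×B + 2×C: weight 22, value 96
- 1×A + 2×B + 1×C: weight 26, value 91
- 1×A + 2×C: weight 22, value 85
Best: 103 pts.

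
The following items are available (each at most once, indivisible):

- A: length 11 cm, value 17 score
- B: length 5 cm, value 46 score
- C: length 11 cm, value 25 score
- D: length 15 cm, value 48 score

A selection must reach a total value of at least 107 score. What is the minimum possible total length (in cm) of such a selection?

Subsets with value ≥ 107, sorted by total length:
- B+C+D: length 31, value 119
- A+B+D: length 31, value 111
- A+B+C+D: length 42, value 136
Minimum length: 31 cm.

31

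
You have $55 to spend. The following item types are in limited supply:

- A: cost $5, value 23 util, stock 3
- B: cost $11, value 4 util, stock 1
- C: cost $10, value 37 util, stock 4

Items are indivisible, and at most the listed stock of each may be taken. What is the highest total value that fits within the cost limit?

217 util

Best selections within cost 55 and stock limits:
- 3×A + 4×C: cost 55, value 217
- 2×A + 4×C: cost 50, value 194
- 3×A + 3×C: cost 45, value 180
- 1×A + 4×C: cost 45, value 171
Best: 217 util.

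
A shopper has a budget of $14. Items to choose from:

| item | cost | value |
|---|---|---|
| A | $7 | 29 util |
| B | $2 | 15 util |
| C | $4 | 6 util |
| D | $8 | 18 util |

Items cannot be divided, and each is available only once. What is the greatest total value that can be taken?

50 util

Check high-value combinations within $14:
- A+B+C: cost 7+2+4=13, value 29+15+6=50
- A+B: cost 7+2=9, value 29+15=44
- B+C+D: cost 2+4+8=14, value 15+6+18=39
- A+C: cost 7+4=11, value 29+6=35
Best: 50 util.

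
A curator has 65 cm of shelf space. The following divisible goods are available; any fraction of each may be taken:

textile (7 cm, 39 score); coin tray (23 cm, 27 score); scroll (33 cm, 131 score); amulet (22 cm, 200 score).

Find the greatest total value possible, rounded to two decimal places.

373.52

Take in order of value per unit:
- amulet (200/22 per unit): all 22 → value 200, running total 200.00
- textile (39/7 per unit): all 7 → value 39, running total 239.00
- scroll (131/33 per unit): all 33 → value 131, running total 370.00
- coin tray (27/23 per unit): 3 of 23 → value 3×27/23 = 3.5217, running total 373.52
Total 373.52.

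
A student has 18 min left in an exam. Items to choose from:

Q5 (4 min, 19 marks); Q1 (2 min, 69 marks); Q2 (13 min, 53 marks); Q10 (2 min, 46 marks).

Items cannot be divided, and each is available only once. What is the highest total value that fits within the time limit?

Check high-value combinations within 18 min:
- Q1+Q2+Q10: time 2+13+2=17, value 69+53+46=168
- Q5+Q1+Q10: time 4+2+2=8, value 19+69+46=134
- Q1+Q2: time 2+13=15, value 69+53=122
- Q1+Q10: time 2+2=4, value 69+46=115
- Q2+Q10: time 13+2=15, value 53+46=99
Best: 168 marks.

168 marks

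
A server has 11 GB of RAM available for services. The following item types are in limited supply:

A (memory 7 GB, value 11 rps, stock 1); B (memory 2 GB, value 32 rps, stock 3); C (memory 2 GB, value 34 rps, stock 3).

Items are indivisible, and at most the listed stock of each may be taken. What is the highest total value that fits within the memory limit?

166 rps

Top feasible selections:
- 2×B + 3×C: memory 10, value 166
- 3×B + 2×C: memory 10, value 164
- 1×B + 3×C: memory 8, value 134
Best: 166 rps.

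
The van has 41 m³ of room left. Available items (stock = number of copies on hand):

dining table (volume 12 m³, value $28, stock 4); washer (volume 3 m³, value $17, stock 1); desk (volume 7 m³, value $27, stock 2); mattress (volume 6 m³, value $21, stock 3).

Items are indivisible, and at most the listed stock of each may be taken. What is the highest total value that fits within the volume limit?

Best selections within volume 41 and stock limits:
- 1×dining table + 1×washer + 2×desk + 2×mattress: volume 41, value 141
- 1×dining table + 1×washer + 1×desk + 3×mattress: volume 40, value 135
- 1×washer + 2×desk + 3×mattress: volume 35, value 134
Best: $141.

$141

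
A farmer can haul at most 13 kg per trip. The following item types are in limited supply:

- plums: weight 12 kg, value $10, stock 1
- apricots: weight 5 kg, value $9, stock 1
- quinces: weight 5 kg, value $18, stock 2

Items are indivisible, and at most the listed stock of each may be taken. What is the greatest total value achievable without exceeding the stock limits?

$36

Best selections within weight 13 and stock limits:
- 2×quinces: weight 10, value 36
- 1×apricots + 1×quinces: weight 10, value 27
Best: $36.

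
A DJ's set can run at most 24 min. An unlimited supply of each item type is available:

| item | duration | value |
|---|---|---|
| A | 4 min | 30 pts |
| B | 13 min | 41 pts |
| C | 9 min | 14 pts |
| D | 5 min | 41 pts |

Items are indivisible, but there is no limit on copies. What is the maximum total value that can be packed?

194 pts

Best value-per-unit is D at 41/5; filling with it alone gives 4×41 = 164.
Optimal mix: 1×A + 4×D → duration 24, value 194.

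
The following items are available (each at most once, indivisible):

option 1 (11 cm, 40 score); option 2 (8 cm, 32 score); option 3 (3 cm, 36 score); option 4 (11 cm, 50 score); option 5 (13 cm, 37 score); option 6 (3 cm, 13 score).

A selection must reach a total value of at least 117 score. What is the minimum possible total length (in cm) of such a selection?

Subsets with value ≥ 117, sorted by total length:
- option 2+option 3+option 4: length 22, value 118
- option 2+option 3+option 4+option 6: length 25, value 131
- option 1+option 3+option 4: length 25, value 126
- option 1+option 2+option 3+option 6: length 25, value 121
Minimum length: 22 cm.

22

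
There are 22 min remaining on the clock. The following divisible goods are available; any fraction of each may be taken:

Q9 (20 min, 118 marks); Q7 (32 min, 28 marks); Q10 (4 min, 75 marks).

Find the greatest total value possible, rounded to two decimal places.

Take in order of value per unit:
- Q10 (75/4 per unit): all 4 → value 75, running total 75.00
- Q9 (118/20 per unit): 18 of 20 → value 18×118/20 = 106.2000, running total 181.20
Total 181.20.

181.20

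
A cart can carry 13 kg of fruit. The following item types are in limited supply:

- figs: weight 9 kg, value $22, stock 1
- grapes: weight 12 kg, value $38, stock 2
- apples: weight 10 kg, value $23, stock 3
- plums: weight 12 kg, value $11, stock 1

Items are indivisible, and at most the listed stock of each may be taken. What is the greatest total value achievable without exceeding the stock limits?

Top feasible selections:
- 1×grapes: weight 12, value 38
- 1×apples: weight 10, value 23
- 1×figs: weight 9, value 22
Best: $38.

$38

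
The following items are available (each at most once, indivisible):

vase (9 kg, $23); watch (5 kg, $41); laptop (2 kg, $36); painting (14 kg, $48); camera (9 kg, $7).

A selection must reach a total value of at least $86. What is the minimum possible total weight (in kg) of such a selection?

16

Subsets with value ≥ 86, sorted by total weight:
- vase+watch+laptop: weight 16, value 100
- watch+painting: weight 19, value 89
- watch+laptop+painting: weight 21, value 125
- vase+laptop+painting: weight 25, value 107
Minimum weight: 16 kg.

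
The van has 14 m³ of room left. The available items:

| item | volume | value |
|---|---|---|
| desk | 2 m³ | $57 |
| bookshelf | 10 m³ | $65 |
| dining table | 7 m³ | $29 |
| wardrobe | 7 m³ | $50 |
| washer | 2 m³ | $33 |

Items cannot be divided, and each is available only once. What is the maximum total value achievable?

This is a 0/1 knapsack; check combinations near the capacity.
- desk+bookshelf+washer: volume 2+10+2=14, value 57+65+33=155
- desk+wardrobe+washer: volume 2+7+2=11, value 57+50+33=140
- desk+bookshelf: volume 2+10=12, value 57+65=122
- desk+dining table+washer: volume 2+7+2=11, value 57+29+33=119
- desk+wardrobe: volume 2+7=9, value 57+50=107
Best: $155.

$155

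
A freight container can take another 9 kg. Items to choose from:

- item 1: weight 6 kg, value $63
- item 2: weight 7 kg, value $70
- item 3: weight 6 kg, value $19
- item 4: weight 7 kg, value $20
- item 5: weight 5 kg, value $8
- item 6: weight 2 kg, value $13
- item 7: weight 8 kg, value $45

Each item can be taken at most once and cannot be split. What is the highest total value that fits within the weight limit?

This is a 0/1 knapsack; check combinations near the capacity.
- item 2+item 6: weight 7+2=9, value 70+13=83
- item 1+item 6: weight 6+2=8, value 63+13=76
- item 2: weight 7, value 70
- item 1: weight 6, value 63
- item 7: weight 8, value 45
Best: $83.

$83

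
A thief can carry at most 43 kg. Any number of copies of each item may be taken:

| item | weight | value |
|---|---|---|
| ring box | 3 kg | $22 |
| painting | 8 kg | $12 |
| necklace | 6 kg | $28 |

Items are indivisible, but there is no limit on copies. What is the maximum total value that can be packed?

Best value-per-unit is ring box at 22/3, and filling with it alone uses weight 14×3=42. No mix of the others beats 14×22 = 308.

$308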